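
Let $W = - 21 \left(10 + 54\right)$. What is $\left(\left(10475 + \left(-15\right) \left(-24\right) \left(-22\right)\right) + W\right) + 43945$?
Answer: $45156$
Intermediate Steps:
$W = -1344$ ($W = \left(-21\right) 64 = -1344$)
$\left(\left(10475 + \left(-15\right) \left(-24\right) \left(-22\right)\right) + W\right) + 43945 = \left(\left(10475 + \left(-15\right) \left(-24\right) \left(-22\right)\right) - 1344\right) + 43945 = \left(\left(10475 + 360 \left(-22\right)\right) - 1344\right) + 43945 = \left(\left(10475 - 7920\right) - 1344\right) + 43945 = \left(2555 - 1344\right) + 43945 = 1211 + 43945 = 45156$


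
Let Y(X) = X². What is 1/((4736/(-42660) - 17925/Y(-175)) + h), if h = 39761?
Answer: 2612925/103890691484 ≈ 2.5151e-5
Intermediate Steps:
1/((4736/(-42660) - 17925/Y(-175)) + h) = 1/((4736/(-42660) - 17925/((-175)²)) + 39761) = 1/((4736*(-1/42660) - 17925/30625) + 39761) = 1/((-1184/10665 - 17925*1/30625) + 39761) = 1/((-1184/10665 - 717/1225) + 39761) = 1/(-1819441/2612925 + 39761) = 1/(103890691484/2612925) = 2612925/103890691484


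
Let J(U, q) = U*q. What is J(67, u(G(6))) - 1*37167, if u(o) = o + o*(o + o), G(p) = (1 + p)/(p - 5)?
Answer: -30132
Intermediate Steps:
G(p) = (1 + p)/(-5 + p)
u(o) = o + 2*o² (u(o) = o + o*(2*o) = o + 2*o²)
J(67, u(G(6))) - 1*37167 = 67*(((1 + 6)/(-5 + 6))*(1 + 2*((1 + 6)/(-5 + 6)))) - 1*37167 = 67*((7/1)*(1 + 2*(7/1))) - 37167 = 67*((1*7)*(1 + 2*(1*7))) - 37167 = 67*(7*(1 + 2*7)) - 37167 = 67*(7*(1 + 14)) - 37167 = 67*(7*15) - 37167 = 67*105 - 37167 = 7035 - 37167 = -30132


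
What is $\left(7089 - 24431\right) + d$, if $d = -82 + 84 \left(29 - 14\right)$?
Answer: $-16164$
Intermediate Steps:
$d = 1178$ ($d = -82 + 84 \cdot 15 = -82 + 1260 = 1178$)
$\left(7089 - 24431\right) + d = \left(7089 - 24431\right) + 1178 = -17342 + 1178 = -16164$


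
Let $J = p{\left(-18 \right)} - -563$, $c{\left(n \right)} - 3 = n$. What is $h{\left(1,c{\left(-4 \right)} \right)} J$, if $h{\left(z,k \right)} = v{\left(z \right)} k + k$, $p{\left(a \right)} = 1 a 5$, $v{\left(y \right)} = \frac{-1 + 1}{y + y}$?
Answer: $-473$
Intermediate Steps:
$c{\left(n \right)} = 3 + n$
$v{\left(y \right)} = 0$ ($v{\left(y \right)} = \frac{0}{2 y} = 0 \frac{1}{2 y} = 0$)
$p{\left(a \right)} = 5 a$ ($p{\left(a \right)} = a 5 = 5 a$)
$J = 473$ ($J = 5 \left(-18\right) - -563 = -90 + 563 = 473$)
$h{\left(z,k \right)} = k$ ($h{\left(z,k \right)} = 0 k + k = 0 + k = k$)
$h{\left(1,c{\left(-4 \right)} \right)} J = \left(3 - 4\right) 473 = \left(-1\right) 473 = -473$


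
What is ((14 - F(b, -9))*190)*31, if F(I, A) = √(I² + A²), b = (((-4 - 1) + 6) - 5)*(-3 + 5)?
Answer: 82460 - 5890*√145 ≈ 11535.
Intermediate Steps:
b = -8 (b = ((-5 + 6) - 5)*2 = (1 - 5)*2 = -4*2 = -8)
F(I, A) = √(A² + I²)
((14 - F(b, -9))*190)*31 = ((14 - √((-9)² + (-8)²))*190)*31 = ((14 - √(81 + 64))*190)*31 = ((14 - √145)*190)*31 = (2660 - 190*√145)*31 = 82460 - 5890*√145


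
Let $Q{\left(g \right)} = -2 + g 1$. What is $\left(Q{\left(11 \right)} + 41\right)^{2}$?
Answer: $2500$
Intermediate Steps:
$Q{\left(g \right)} = -2 + g$
$\left(Q{\left(11 \right)} + 41\right)^{2} = \left(\left(-2 + 11\right) + 41\right)^{2} = \left(9 + 41\right)^{2} = 50^{2} = 2500$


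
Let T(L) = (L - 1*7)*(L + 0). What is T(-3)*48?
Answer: 1440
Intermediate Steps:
T(L) = L*(-7 + L) (T(L) = (L - 7)*L = (-7 + L)*L = L*(-7 + L))
T(-3)*48 = -3*(-7 - 3)*48 = -3*(-10)*48 = 30*48 = 1440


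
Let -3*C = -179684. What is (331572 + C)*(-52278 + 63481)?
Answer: 13156803200/3 ≈ 4.3856e+9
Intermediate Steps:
C = 179684/3 (C = -⅓*(-179684) = 179684/3 ≈ 59895.)
(331572 + C)*(-52278 + 63481) = (331572 + 179684/3)*(-52278 + 63481) = (1174400/3)*11203 = 13156803200/3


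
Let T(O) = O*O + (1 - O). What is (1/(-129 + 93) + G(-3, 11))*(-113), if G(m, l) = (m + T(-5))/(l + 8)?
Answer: -111757/684 ≈ -163.39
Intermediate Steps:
T(O) = 1 + O² - O (T(O) = O² + (1 - O) = 1 + O² - O)
G(m, l) = (31 + m)/(8 + l) (G(m, l) = (m + (1 + (-5)² - 1*(-5)))/(l + 8) = (m + (1 + 25 + 5))/(8 + l) = (m + 31)/(8 + l) = (31 + m)/(8 + l))
(1/(-129 + 93) + G(-3, 11))*(-113) = (1/(-129 + 93) + (31 - 3)/(8 + 11))*(-113) = (1/(-36) + 28/19)*(-113) = (-1/36 + (1/19)*28)*(-113) = (-1/36 + 28/19)*(-113) = (989/684)*(-113) = -111757/684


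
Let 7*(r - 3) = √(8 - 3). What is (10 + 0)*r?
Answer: 30 + 10*√5/7 ≈ 33.194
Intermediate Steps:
r = 3 + √5/7 (r = 3 + √(8 - 3)/7 = 3 + √5/7 ≈ 3.3194)
(10 + 0)*r = (10 + 0)*(3 + √5/7) = 10*(3 + √5/7) = 30 + 10*√5/7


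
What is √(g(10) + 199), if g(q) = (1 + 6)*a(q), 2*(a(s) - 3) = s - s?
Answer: 2*√55 ≈ 14.832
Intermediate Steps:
a(s) = 3 (a(s) = 3 + (s - s)/2 = 3 + (½)*0 = 3 + 0 = 3)
g(q) = 21 (g(q) = (1 + 6)*3 = 7*3 = 21)
√(g(10) + 199) = √(21 + 199) = √220 = 2*√55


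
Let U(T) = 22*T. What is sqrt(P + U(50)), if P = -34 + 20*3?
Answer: sqrt(1126) ≈ 33.556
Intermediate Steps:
P = 26 (P = -34 + 60 = 26)
sqrt(P + U(50)) = sqrt(26 + 22*50) = sqrt(26 + 1100) = sqrt(1126)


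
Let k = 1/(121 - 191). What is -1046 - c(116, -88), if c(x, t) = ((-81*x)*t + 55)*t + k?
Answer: 5093649261/70 ≈ 7.2766e+7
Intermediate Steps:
k = -1/70 (k = 1/(-70) = -1/70 ≈ -0.014286)
c(x, t) = -1/70 + t*(55 - 81*t*x) (c(x, t) = ((-81*x)*t + 55)*t - 1/70 = (-81*t*x + 55)*t - 1/70 = (55 - 81*t*x)*t - 1/70 = t*(55 - 81*t*x) - 1/70 = -1/70 + t*(55 - 81*t*x))
-1046 - c(116, -88) = -1046 - (-1/70 + 55*(-88) - 81*116*(-88)²) = -1046 - (-1/70 - 4840 - 81*116*7744) = -1046 - (-1/70 - 4840 - 72762624) = -1046 - 1*(-5093722481/70) = -1046 + 5093722481/70 = 5093649261/70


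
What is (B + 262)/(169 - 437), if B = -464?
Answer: 101/134 ≈ 0.75373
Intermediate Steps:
(B + 262)/(169 - 437) = (-464 + 262)/(169 - 437) = -202/(-268) = -202*(-1/268) = 101/134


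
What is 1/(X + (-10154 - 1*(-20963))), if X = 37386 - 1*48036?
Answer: 1/159 ≈ 0.0062893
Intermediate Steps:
X = -10650 (X = 37386 - 48036 = -10650)
1/(X + (-10154 - 1*(-20963))) = 1/(-10650 + (-10154 - 1*(-20963))) = 1/(-10650 + (-10154 + 20963)) = 1/(-10650 + 10809) = 1/159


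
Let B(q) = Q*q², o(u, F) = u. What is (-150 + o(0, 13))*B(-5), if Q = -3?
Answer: 11250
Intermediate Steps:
B(q) = -3*q²
(-150 + o(0, 13))*B(-5) = (-150 + 0)*(-3*(-5)²) = -(-450)*25 = -150*(-75) = 11250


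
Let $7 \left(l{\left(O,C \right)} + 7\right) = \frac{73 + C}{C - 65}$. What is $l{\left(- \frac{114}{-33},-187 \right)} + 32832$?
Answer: $\frac{9650569}{294} \approx 32825.0$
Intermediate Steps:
$l{\left(O,C \right)} = -7 + \frac{73 + C}{7 \left(-65 + C\right)}$ ($l{\left(O,C \right)} = -7 + \frac{\left(73 + C\right) \frac{1}{C - 65}}{7} = -7 + \frac{\left(73 + C\right) \frac{1}{-65 + C}}{7} = -7 + \frac{\frac{1}{-65 + C} \left(73 + C\right)}{7} = -7 + \frac{73 + C}{7 \left(-65 + C\right)}$)
$l{\left(- \frac{114}{-33},-187 \right)} + 32832 = \frac{6 \left(543 - -1496\right)}{7 \left(-65 - 187\right)} + 32832 = \frac{6 \left(543 + 1496\right)}{7 \left(-252\right)} + 32832 = \frac{6}{7} \left(- \frac{1}{252}\right) 2039 + 32832 = - \frac{2039}{294} + 32832 = \frac{9650569}{294}$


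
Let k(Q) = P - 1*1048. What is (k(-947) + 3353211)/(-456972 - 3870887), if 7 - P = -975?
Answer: -3353145/4327859 ≈ -0.77478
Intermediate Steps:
P = 982 (P = 7 - 1*(-975) = 7 + 975 = 982)
k(Q) = -66 (k(Q) = 982 - 1*1048 = 982 - 1048 = -66)
(k(-947) + 3353211)/(-456972 - 3870887) = (-66 + 3353211)/(-456972 - 3870887) = 3353145/(-4327859) = 3353145*(-1/4327859) = -3353145/4327859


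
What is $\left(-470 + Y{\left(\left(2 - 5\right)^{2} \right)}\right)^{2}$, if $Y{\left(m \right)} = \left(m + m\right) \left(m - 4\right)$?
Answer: $144400$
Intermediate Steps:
$Y{\left(m \right)} = 2 m \left(-4 + m\right)$
$\left(-470 + Y{\left(\left(2 - 5\right)^{2} \right)}\right)^{2} = \left(-470 + 2 \left(2 - 5\right)^{2} \left(-4 + \left(2 - 5\right)^{2}\right)\right)^{2} = \left(-470 + 2 \left(-3\right)^{2} \left(-4 + \left(-3\right)^{2}\right)\right)^{2} = \left(-470 + 2 \cdot 9 \left(-4 + 9\right)\right)^{2} = \left(-470 + 2 \cdot 9 \cdot 5\right)^{2} = \left(-470 + 90\right)^{2} = \left(-380\right)^{2} = 144400$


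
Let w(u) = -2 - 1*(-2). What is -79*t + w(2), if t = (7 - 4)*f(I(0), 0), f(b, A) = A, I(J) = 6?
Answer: 0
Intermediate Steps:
w(u) = 0 (w(u) = -2 + 2 = 0)
t = 0 (t = (7 - 4)*0 = 3*0 = 0)
-79*t + w(2) = -79*0 + 0 = 0 + 0 = 0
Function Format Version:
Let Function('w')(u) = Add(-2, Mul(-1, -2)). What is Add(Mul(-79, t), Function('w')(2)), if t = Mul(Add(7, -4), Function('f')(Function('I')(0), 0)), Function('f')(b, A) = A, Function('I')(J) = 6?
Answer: 0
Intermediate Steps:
Function('w')(u) = 0 (Function('w')(u) = Add(-2, 2) = 0)
t = 0 (t = Mul(Add(7, -4), 0) = Mul(3, 0) = 0)
Add(Mul(-79, t), Function('w')(2)) = Add(Mul(-79, 0), 0) = Add(0, 0) = 0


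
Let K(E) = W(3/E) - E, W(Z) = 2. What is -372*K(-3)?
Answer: -1860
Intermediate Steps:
K(E) = 2 - E
-372*K(-3) = -372*(2 - 1*(-3)) = -372*(2 + 3) = -372*5 = -1860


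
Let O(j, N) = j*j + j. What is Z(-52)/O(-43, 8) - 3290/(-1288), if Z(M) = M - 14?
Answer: 69723/27692 ≈ 2.5178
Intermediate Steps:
Z(M) = -14 + M
O(j, N) = j + j² (O(j, N) = j² + j = j + j²)
Z(-52)/O(-43, 8) - 3290/(-1288) = (-14 - 52)/((-43*(1 - 43))) - 3290/(-1288) = -66/((-43*(-42))) - 3290*(-1/1288) = -66/1806 + 235/92 = -66*1/1806 + 235/92 = -11/301 + 235/92 = 69723/27692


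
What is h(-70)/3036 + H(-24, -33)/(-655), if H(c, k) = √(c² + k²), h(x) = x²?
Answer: 1225/759 - 3*√185/655 ≈ 1.5517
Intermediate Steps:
h(-70)/3036 + H(-24, -33)/(-655) = (-70)²/3036 + √((-24)² + (-33)²)/(-655) = 4900*(1/3036) + √(576 + 1089)*(-1/655) = 1225/759 + √1665*(-1/655) = 1225/759 + (3*√185)*(-1/655) = 1225/759 - 3*√185/655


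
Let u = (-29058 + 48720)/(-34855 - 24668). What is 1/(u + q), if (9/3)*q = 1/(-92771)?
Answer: -5522008233/1824083243 ≈ -3.0273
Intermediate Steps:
u = -6554/19841 (u = 19662/(-59523) = 19662*(-1/59523) = -6554/19841 ≈ -0.33033)
q = -1/278313 (q = (⅓)/(-92771) = (⅓)*(-1/92771) = -1/278313 ≈ -3.5931e-6)
1/(u + q) = 1/(-6554/19841 - 1/278313) = 1/(-1824083243/5522008233) = -5522008233/1824083243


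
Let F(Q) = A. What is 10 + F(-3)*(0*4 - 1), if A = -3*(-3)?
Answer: 1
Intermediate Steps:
A = 9
F(Q) = 9
10 + F(-3)*(0*4 - 1) = 10 + 9*(0*4 - 1) = 10 + 9*(0 - 1) = 10 + 9*(-1) = 10 - 9 = 1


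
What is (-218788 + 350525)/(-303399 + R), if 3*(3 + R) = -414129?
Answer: -131737/441445 ≈ -0.29842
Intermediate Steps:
R = -138046 (R = -3 + (1/3)*(-414129) = -3 - 138043 = -138046)
(-218788 + 350525)/(-303399 + R) = (-218788 + 350525)/(-303399 - 138046) = 131737/(-441445) = 131737*(-1/441445) = -131737/441445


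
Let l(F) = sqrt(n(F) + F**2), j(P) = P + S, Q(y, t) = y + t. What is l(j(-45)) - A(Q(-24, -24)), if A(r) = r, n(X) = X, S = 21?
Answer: 48 + 2*sqrt(138) ≈ 71.495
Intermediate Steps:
Q(y, t) = t + y
j(P) = 21 + P (j(P) = P + 21 = 21 + P)
l(F) = sqrt(F + F**2)
l(j(-45)) - A(Q(-24, -24)) = sqrt((21 - 45)*(1 + (21 - 45))) - (-24 - 24) = sqrt(-24*(1 - 24)) - 1*(-48) = sqrt(-24*(-23)) + 48 = sqrt(552) + 48 = 2*sqrt(138) + 48 = 48 + 2*sqrt(138)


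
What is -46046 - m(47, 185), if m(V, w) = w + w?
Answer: -46416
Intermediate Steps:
m(V, w) = 2*w
-46046 - m(47, 185) = -46046 - 2*185 = -46046 - 1*370 = -46046 - 370 = -46416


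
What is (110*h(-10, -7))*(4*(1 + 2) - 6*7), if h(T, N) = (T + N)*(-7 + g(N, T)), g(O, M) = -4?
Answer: -617100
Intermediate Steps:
h(T, N) = -11*N - 11*T (h(T, N) = (T + N)*(-7 - 4) = (N + T)*(-11) = -11*N - 11*T)
(110*h(-10, -7))*(4*(1 + 2) - 6*7) = (110*(-11*(-7) - 11*(-10)))*(4*(1 + 2) - 6*7) = (110*(77 + 110))*(4*3 - 42) = (110*187)*(12 - 42) = 20570*(-30) = -617100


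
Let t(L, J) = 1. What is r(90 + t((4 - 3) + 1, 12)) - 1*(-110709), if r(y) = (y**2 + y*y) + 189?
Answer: 127460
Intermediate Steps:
r(y) = 189 + 2*y**2 (r(y) = (y**2 + y**2) + 189 = 2*y**2 + 189 = 189 + 2*y**2)
r(90 + t((4 - 3) + 1, 12)) - 1*(-110709) = (189 + 2*(90 + 1)**2) - 1*(-110709) = (189 + 2*91**2) + 110709 = (189 + 2*8281) + 110709 = (189 + 16562) + 110709 = 16751 + 110709 = 127460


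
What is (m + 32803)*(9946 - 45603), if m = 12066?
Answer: -1599893933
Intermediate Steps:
(m + 32803)*(9946 - 45603) = (12066 + 32803)*(9946 - 45603) = 44869*(-35657) = -1599893933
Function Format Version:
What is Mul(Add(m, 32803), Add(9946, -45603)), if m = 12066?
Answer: -1599893933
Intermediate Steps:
Mul(Add(m, 32803), Add(9946, -45603)) = Mul(Add(12066, 32803), Add(9946, -45603)) = Mul(44869, -35657) = -1599893933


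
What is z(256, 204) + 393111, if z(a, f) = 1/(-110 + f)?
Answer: 36952435/94 ≈ 3.9311e+5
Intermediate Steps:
z(256, 204) + 393111 = 1/(-110 + 204) + 393111 = 1/94 + 393111 = 36952435/94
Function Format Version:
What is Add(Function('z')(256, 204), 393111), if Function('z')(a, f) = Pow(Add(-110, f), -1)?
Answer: Rational(36952435, 94) ≈ 3.9311e+5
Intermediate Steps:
Add(Function('z')(256, 204), 393111) = Add(Pow(Add(-110, 204), -1), 393111) = Add(Pow(94, -1), 393111) = Add(Rational(1, 94), 393111) = Rational(36952435, 94)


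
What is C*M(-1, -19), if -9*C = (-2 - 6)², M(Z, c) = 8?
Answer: -512/9 ≈ -56.889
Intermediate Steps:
C = -64/9 (C = -(-2 - 6)²/9 = -⅑*(-8)² = -⅑*64 = -64/9 ≈ -7.1111)
C*M(-1, -19) = -64/9*8 = -512/9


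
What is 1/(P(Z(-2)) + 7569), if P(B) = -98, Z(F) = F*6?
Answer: 1/7471 ≈ 0.00013385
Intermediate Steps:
Z(F) = 6*F
1/(P(Z(-2)) + 7569) = 1/(-98 + 7569) = 1/7471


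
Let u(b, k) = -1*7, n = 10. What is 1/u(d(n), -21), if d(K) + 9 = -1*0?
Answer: -1/7 ≈ -0.14286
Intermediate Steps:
d(K) = -9 (d(K) = -9 - 1*0 = -9 + 0 = -9)
u(b, k) = -7
1/u(d(n), -21) = 1/(-7) = -1/7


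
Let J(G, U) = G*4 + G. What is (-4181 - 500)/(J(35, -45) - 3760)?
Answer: 4681/3585 ≈ 1.3057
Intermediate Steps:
J(G, U) = 5*G (J(G, U) = 4*G + G = 5*G)
(-4181 - 500)/(J(35, -45) - 3760) = (-4181 - 500)/(5*35 - 3760) = -4681/(175 - 3760) = -4681/(-3585) = -4681*(-1/3585) = 4681/3585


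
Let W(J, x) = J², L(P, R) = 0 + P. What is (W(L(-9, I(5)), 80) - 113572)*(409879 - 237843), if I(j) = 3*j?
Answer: -19524537676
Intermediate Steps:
L(P, R) = P
(W(L(-9, I(5)), 80) - 113572)*(409879 - 237843) = ((-9)² - 113572)*(409879 - 237843) = (81 - 113572)*172036 = -113491*172036 = -19524537676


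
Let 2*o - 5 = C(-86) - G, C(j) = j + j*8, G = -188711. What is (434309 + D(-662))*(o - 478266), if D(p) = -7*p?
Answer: -168683600185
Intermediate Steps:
C(j) = 9*j (C(j) = j + 8*j = 9*j)
o = 93971 (o = 5/2 + (9*(-86) - 1*(-188711))/2 = 5/2 + (-774 + 188711)/2 = 5/2 + (½)*187937 = 5/2 + 187937/2 = 93971)
(434309 + D(-662))*(o - 478266) = (434309 - 7*(-662))*(93971 - 478266) = (434309 + 4634)*(-384295) = 438943*(-384295) = -168683600185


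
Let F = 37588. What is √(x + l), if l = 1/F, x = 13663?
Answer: √4825968848465/18794 ≈ 116.89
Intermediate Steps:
l = 1/37588 ≈ 2.6604e-5
√(x + l) = √(13663 + 1/37588) = √(513564845/37588) = √4825968848465/18794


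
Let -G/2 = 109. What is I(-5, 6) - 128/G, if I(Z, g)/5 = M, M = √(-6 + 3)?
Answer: 64/109 + 5*I*√3 ≈ 0.58716 + 8.6602*I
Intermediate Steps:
G = -218 (G = -2*109 = -218)
M = I*√3 (M = √(-3) = I*√3 ≈ 1.732*I)
I(Z, g) = 5*I*√3 (I(Z, g) = 5*(I*√3) = 5*I*√3)
I(-5, 6) - 128/G = 5*I*√3 - 128/(-218) = 5*I*√3 - 128*(-1/218) = 5*I*√3 + 64/109 = 64/109 + 5*I*√3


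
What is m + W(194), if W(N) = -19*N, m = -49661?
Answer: -53347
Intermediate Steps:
m + W(194) = -49661 - 19*194 = -49661 - 3686 = -53347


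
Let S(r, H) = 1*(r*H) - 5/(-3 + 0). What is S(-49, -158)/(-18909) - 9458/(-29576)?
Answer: -75278045/838878876 ≈ -0.089736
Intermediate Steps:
S(r, H) = 5/3 + H*r (S(r, H) = 1*(H*r) - 5/(-3) = H*r - 5*(-⅓) = H*r + 5/3 = 5/3 + H*r)
S(-49, -158)/(-18909) - 9458/(-29576) = (5/3 - 158*(-49))/(-18909) - 9458/(-29576) = (5/3 + 7742)*(-1/18909) - 9458*(-1/29576) = (23231/3)*(-1/18909) + 4729/14788 = -23231/56727 + 4729/14788 = -75278045/838878876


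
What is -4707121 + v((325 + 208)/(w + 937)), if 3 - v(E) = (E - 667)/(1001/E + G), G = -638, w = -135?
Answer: -134378745096615/28547992 ≈ -4.7071e+6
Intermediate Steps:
v(E) = 3 - (-667 + E)/(-638 + 1001/E) (v(E) = 3 - (E - 667)/(1001/E - 638) = 3 - (-667 + E)/(-638 + 1001/E))
-4707121 + v((325 + 208)/(w + 937)) = -4707121 + (3003 - ((325 + 208)/(-135 + 937))² - 1247*(325 + 208)/(-135 + 937))/(11*(91 - 58*(325 + 208)/(-135 + 937))) = -4707121 + (3003 - (533/802)² - 664651/802)/(11*(91 - 30914/802)) = -4707121 + (3003 - (533*(1/802))² - 664651/802)/(11*(91 - 30914/802)) = -4707121 + (3003 - (533/802)² - 1247*533/802)/(11*(91 - 58*533/802)) = -4707121 + (3003 - 1*284089/643204 - 664651/802)/(11*(91 - 15457/401)) = -4707121 + (3003 - 284089/643204 - 664651/802)/(11*(21034/401)) = -4707121 + (1/11)*(401/21034)*(1398207421/643204) = -4707121 + 107554417/28547992 = -134378745096615/28547992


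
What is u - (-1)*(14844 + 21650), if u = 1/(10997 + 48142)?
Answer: 2158218667/59139 ≈ 36494.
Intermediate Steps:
u = 1/59139 ≈ 1.6909e-5
u - (-1)*(14844 + 21650) = 1/59139 - (-1)*(14844 + 21650) = 1/59139 - (-1)*36494 = 1/59139 - 1*(-36494) = 1/59139 + 36494 = 2158218667/59139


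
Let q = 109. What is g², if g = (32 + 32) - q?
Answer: 2025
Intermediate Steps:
g = -45 (g = (32 + 32) - 1*109 = 64 - 109 = -45)
g² = (-45)² = 2025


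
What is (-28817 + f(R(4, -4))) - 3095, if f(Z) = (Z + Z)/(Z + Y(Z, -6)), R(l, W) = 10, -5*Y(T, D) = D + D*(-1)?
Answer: -31910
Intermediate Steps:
Y(T, D) = 0 (Y(T, D) = -(D + D*(-1))/5 = -(D - D)/5 = -1/5*0 = 0)
f(Z) = 2 (f(Z) = (Z + Z)/(Z + 0) = (2*Z)/Z = 2)
(-28817 + f(R(4, -4))) - 3095 = (-28817 + 2) - 3095 = -28815 - 3095 = -31910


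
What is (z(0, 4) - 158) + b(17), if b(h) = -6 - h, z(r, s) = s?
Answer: -177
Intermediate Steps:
(z(0, 4) - 158) + b(17) = (4 - 158) + (-6 - 1*17) = -154 + (-6 - 17) = -154 - 23 = -177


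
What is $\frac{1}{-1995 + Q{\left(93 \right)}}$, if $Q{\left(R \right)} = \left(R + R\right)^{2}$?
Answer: $\frac{1}{32601} \approx 3.0674 \cdot 10^{-5}$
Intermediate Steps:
$Q{\left(R \right)} = 4 R^{2}$ ($Q{\left(R \right)} = \left(2 R\right)^{2} = 4 R^{2}$)
$\frac{1}{-1995 + Q{\left(93 \right)}} = \frac{1}{-1995 + 4 \cdot 93^{2}} = \frac{1}{-1995 + 4 \cdot 8649} = \frac{1}{-1995 + 34596} = \frac{1}{32601}$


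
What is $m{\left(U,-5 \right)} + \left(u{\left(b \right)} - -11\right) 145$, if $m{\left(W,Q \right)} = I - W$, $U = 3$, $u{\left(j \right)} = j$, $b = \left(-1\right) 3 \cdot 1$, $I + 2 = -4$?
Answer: $1151$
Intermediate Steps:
$I = -6$ ($I = -2 - 4 = -6$)
$b = -3$ ($b = \left(-3\right) 1 = -3$)
$m{\left(W,Q \right)} = -6 - W$
$m{\left(U,-5 \right)} + \left(u{\left(b \right)} - -11\right) 145 = \left(-6 - 3\right) + \left(-3 - -11\right) 145 = \left(-6 - 3\right) + \left(-3 + 11\right) 145 = -9 + 8 \cdot 145 = -9 + 1160 = 1151$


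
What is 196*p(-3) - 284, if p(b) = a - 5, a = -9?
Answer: -3028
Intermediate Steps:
p(b) = -14 (p(b) = -9 - 5 = -14)
196*p(-3) - 284 = 196*(-14) - 284 = -2744 - 284 = -3028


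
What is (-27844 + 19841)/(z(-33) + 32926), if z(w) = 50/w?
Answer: -264099/1086508 ≈ -0.24307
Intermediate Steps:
(-27844 + 19841)/(z(-33) + 32926) = (-27844 + 19841)/(50/(-33) + 32926) = -8003/(50*(-1/33) + 32926) = -8003/(-50/33 + 32926) = -8003/1086508/33 = -8003*33/1086508 = -264099/1086508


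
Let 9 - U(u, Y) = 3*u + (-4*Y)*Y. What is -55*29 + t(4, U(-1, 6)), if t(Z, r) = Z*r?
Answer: -971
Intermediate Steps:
U(u, Y) = 9 - 3*u + 4*Y² (U(u, Y) = 9 - (3*u + (-4*Y)*Y) = 9 - (3*u - 4*Y²) = 9 - (-4*Y² + 3*u) = 9 + (-3*u + 4*Y²) = 9 - 3*u + 4*Y²)
-55*29 + t(4, U(-1, 6)) = -55*29 + 4*(9 - 3*(-1) + 4*6²) = -1595 + 4*(9 + 3 + 4*36) = -1595 + 4*(9 + 3 + 144) = -1595 + 4*156 = -1595 + 624 = -971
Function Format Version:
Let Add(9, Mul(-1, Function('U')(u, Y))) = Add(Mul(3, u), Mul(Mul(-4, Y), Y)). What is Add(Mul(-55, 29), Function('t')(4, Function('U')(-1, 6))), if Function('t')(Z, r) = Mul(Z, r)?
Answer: -971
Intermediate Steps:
Function('U')(u, Y) = Add(9, Mul(-3, u), Mul(4, Pow(Y, 2))) (Function('U')(u, Y) = Add(9, Mul(-1, Add(Mul(3, u), Mul(Mul(-4, Y), Y)))) = Add(9, Mul(-1, Add(Mul(3, u), Mul(-4, Pow(Y, 2))))) = Add(9, Mul(-1, Add(Mul(-4, Pow(Y, 2)), Mul(3, u)))) = Add(9, Add(Mul(-3, u), Mul(4, Pow(Y, 2)))) = Add(9, Mul(-3, u), Mul(4, Pow(Y, 2))))
Add(Mul(-55, 29), Function('t')(4, Function('U')(-1, 6))) = Add(Mul(-55, 29), Mul(4, Add(9, Mul(-3, -1), Mul(4, Pow(6, 2))))) = Add(-1595, Mul(4, Add(9, 3, Mul(4, 36)))) = Add(-1595, Mul(4, Add(9, 3, 144))) = Add(-1595, Mul(4, 156)) = Add(-1595, 624) = -971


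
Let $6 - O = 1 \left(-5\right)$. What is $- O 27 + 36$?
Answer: $-261$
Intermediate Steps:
$O = 11$ ($O = 6 - 1 \left(-5\right) = 6 - -5 = 6 + 5 = 11$)
$- O 27 + 36 = \left(-1\right) 11 \cdot 27 + 36 = \left(-11\right) 27 + 36 = -297 + 36 = -261$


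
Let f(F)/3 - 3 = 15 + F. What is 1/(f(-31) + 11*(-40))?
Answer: -1/479 ≈ -0.0020877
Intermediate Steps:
f(F) = 54 + 3*F (f(F) = 9 + 3*(15 + F) = 9 + (45 + 3*F) = 54 + 3*F)
1/(f(-31) + 11*(-40)) = 1/((54 + 3*(-31)) + 11*(-40)) = 1/((54 - 93) - 440) = 1/(-39 - 440) = 1/(-479) = -1/479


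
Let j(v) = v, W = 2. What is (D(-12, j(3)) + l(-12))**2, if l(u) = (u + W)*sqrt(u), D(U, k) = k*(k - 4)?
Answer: -1191 + 120*I*sqrt(3) ≈ -1191.0 + 207.85*I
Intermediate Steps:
D(U, k) = k*(-4 + k)
l(u) = sqrt(u)*(2 + u) (l(u) = (u + 2)*sqrt(u) = (2 + u)*sqrt(u) = sqrt(u)*(2 + u))
(D(-12, j(3)) + l(-12))**2 = (3*(-4 + 3) + sqrt(-12)*(2 - 12))**2 = (3*(-1) + (2*I*sqrt(3))*(-10))**2 = (-3 - 20*I*sqrt(3))**2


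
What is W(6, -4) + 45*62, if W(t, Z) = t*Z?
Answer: 2766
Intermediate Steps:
W(t, Z) = Z*t
W(6, -4) + 45*62 = -4*6 + 45*62 = -24 + 2790 = 2766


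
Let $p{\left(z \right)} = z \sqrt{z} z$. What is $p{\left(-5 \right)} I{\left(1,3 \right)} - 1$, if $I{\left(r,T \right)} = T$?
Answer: $-1 + 75 i \sqrt{5} \approx -1.0 + 167.71 i$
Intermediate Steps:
$p{\left(z \right)} = z^{\frac{5}{2}}$ ($p{\left(z \right)} = z^{\frac{3}{2}} z = z^{\frac{5}{2}}$)
$p{\left(-5 \right)} I{\left(1,3 \right)} - 1 = \left(-5\right)^{\frac{5}{2}} \cdot 3 - 1 = 25 i \sqrt{5} \cdot 3 - 1 = 75 i \sqrt{5} - 1 = -1 + 75 i \sqrt{5}$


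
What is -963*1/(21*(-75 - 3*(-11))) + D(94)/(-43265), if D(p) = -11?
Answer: 4630433/4239970 ≈ 1.0921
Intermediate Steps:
-963*1/(21*(-75 - 3*(-11))) + D(94)/(-43265) = -963*1/(21*(-75 - 3*(-11))) - 11/(-43265) = -963*1/(21*(-75 + 33)) - 11*(-1/43265) = -963/((-42*21)) + 11/43265 = -963/(-882) + 11/43265 = -963*(-1/882) + 11/43265 = 107/98 + 11/43265 = 4630433/4239970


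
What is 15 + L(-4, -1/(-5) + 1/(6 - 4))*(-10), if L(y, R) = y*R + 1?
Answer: 33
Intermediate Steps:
L(y, R) = 1 + R*y (L(y, R) = R*y + 1 = 1 + R*y)
15 + L(-4, -1/(-5) + 1/(6 - 4))*(-10) = 15 + (1 + (-1/(-5) + 1/(6 - 4))*(-4))*(-10) = 15 + (1 + (-1*(-⅕) + 1/2)*(-4))*(-10) = 15 + (1 + (⅕ + 1*(½))*(-4))*(-10) = 15 + (1 + (⅕ + ½)*(-4))*(-10) = 15 + (1 + (7/10)*(-4))*(-10) = 15 + (1 - 14/5)*(-10) = 15 - 9/5*(-10) = 15 + 18 = 33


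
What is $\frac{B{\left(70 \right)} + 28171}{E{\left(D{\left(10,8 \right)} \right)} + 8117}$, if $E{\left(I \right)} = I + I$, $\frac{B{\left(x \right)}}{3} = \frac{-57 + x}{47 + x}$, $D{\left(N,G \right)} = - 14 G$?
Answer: $\frac{84514}{23679} \approx 3.5692$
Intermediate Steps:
$B{\left(x \right)} = \frac{3 \left(-57 + x\right)}{47 + x}$ ($B{\left(x \right)} = 3 \frac{-57 + x}{47 + x} = \frac{3 \left(-57 + x\right)}{47 + x}$)
$E{\left(I \right)} = 2 I$
$\frac{B{\left(70 \right)} + 28171}{E{\left(D{\left(10,8 \right)} \right)} + 8117} = \frac{\frac{3 \left(-57 + 70\right)}{47 + 70} + 28171}{2 \left(\left(-14\right) 8\right) + 8117} = \frac{3 \cdot \frac{1}{117} \cdot 13 + 28171}{2 \left(-112\right) + 8117} = \frac{3 \cdot \frac{1}{117} \cdot 13 + 28171}{-224 + 8117} = \frac{\frac{1}{3} + 28171}{7893} = \frac{84514}{3} \cdot \frac{1}{7893} = \frac{84514}{23679}$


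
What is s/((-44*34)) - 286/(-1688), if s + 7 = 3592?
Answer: -702953/315656 ≈ -2.2270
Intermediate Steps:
s = 3585 (s = -7 + 3592 = 3585)
s/((-44*34)) - 286/(-1688) = 3585/((-44*34)) - 286/(-1688) = 3585/(-1496) - 286*(-1/1688) = 3585*(-1/1496) + 143/844 = -3585/1496 + 143/844 = -702953/315656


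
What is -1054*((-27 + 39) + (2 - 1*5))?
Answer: -9486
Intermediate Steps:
-1054*((-27 + 39) + (2 - 1*5)) = -1054*(12 + (2 - 5)) = -1054*(12 - 3) = -1054*9 = -9486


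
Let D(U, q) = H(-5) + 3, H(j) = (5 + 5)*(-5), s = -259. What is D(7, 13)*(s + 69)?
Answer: 8930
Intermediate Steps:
H(j) = -50 (H(j) = 10*(-5) = -50)
D(U, q) = -47 (D(U, q) = -50 + 3 = -47)
D(7, 13)*(s + 69) = -47*(-259 + 69) = -47*(-190) = 8930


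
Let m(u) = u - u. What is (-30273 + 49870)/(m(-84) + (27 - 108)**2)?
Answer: 19597/6561 ≈ 2.9869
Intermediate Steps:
m(u) = 0
(-30273 + 49870)/(m(-84) + (27 - 108)**2) = (-30273 + 49870)/(0 + (27 - 108)**2) = 19597/(0 + (-81)**2) = 19597/(0 + 6561) = 19597/6561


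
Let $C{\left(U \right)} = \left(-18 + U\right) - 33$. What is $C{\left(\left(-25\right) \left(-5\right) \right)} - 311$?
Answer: $-237$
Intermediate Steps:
$C{\left(U \right)} = -51 + U$
$C{\left(\left(-25\right) \left(-5\right) \right)} - 311 = \left(-51 - -125\right) - 311 = \left(-51 + 125\right) - 311 = 74 - 311 = -237$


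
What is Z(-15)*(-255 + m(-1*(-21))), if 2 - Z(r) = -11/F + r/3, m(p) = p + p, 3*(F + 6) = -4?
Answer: -2343/2 ≈ -1171.5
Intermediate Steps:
F = -22/3 (F = -6 + (⅓)*(-4) = -6 - 4/3 = -22/3 ≈ -7.3333)
m(p) = 2*p
Z(r) = ½ - r/3 (Z(r) = 2 - (-11/(-22/3) + r/3) = 2 - (-11*(-3/22) + r*(⅓)) = 2 - (3/2 + r/3) = 2 + (-3/2 - r/3) = ½ - r/3)
Z(-15)*(-255 + m(-1*(-21))) = (½ - ⅓*(-15))*(-255 + 2*(-1*(-21))) = (½ + 5)*(-255 + 2*21) = 11*(-255 + 42)/2 = (11/2)*(-213) = -2343/2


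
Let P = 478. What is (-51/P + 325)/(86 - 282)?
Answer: -155299/93688 ≈ -1.6576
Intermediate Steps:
(-51/P + 325)/(86 - 282) = (-51/478 + 325)/(86 - 282) = (-51*1/478 + 325)/(-196) = (-51/478 + 325)*(-1/196) = (155299/478)*(-1/196) = -155299/93688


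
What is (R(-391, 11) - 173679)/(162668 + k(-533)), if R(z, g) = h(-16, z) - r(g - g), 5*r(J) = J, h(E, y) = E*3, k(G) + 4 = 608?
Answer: -57909/54424 ≈ -1.0640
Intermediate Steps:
k(G) = 604 (k(G) = -4 + 608 = 604)
h(E, y) = 3*E
r(J) = J/5
R(z, g) = -48 (R(z, g) = 3*(-16) - (g - g)/5 = -48 - 0/5 = -48 - 1*0 = -48 + 0 = -48)
(R(-391, 11) - 173679)/(162668 + k(-533)) = (-48 - 173679)/(162668 + 604) = -173727/163272 = -173727*1/163272 = -57909/54424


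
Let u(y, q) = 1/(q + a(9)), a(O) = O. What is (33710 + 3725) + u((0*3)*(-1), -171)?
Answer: 6064469/162 ≈ 37435.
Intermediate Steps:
u(y, q) = 1/(9 + q) (u(y, q) = 1/(q + 9) = 1/(9 + q))
(33710 + 3725) + u((0*3)*(-1), -171) = (33710 + 3725) + 1/(9 - 171) = 37435 + 1/(-162) = 37435 - 1/162 = 6064469/162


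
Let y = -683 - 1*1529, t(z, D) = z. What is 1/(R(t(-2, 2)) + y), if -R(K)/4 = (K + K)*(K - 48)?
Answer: -1/3012 ≈ -0.00033201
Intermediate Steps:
R(K) = -8*K*(-48 + K) (R(K) = -4*(K + K)*(K - 48) = -4*2*K*(-48 + K) = -8*K*(-48 + K))
y = -2212 (y = -683 - 1529 = -2212)
1/(R(t(-2, 2)) + y) = 1/(8*(-2)*(48 - 1*(-2)) - 2212) = 1/(8*(-2)*(48 + 2) - 2212) = 1/(8*(-2)*50 - 2212) = 1/(-800 - 2212) = 1/(-3012) = -1/3012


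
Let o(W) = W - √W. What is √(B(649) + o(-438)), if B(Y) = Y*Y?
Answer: √(420763 - I*√438) ≈ 648.66 - 0.016*I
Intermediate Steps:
B(Y) = Y²
√(B(649) + o(-438)) = √(649² + (-438 - √(-438))) = √(421201 + (-438 - I*√438)) = √(420763 - I*√438)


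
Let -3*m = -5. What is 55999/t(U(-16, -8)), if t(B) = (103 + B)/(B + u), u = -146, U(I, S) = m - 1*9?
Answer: -25759540/287 ≈ -89755.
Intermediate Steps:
m = 5/3 (m = -⅓*(-5) = 5/3 ≈ 1.6667)
U(I, S) = -22/3 (U(I, S) = 5/3 - 1*9 = 5/3 - 9 = -22/3)
t(B) = (103 + B)/(-146 + B) (t(B) = (103 + B)/(B - 146) = (103 + B)/(-146 + B))
55999/t(U(-16, -8)) = 55999/(((103 - 22/3)/(-146 - 22/3))) = 55999/(((287/3)/(-460/3))) = 55999/((-3/460*287/3)) = 55999/(-287/460) = 55999*(-460/287) = -25759540/287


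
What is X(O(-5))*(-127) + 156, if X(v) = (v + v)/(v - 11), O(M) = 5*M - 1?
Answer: -832/37 ≈ -22.486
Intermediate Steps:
O(M) = -1 + 5*M
X(v) = 2*v/(-11 + v) (X(v) = (2*v)/(-11 + v) = 2*v/(-11 + v))
X(O(-5))*(-127) + 156 = (2*(-1 + 5*(-5))/(-11 + (-1 + 5*(-5))))*(-127) + 156 = (2*(-1 - 25)/(-11 + (-1 - 25)))*(-127) + 156 = (2*(-26)/(-11 - 26))*(-127) + 156 = (2*(-26)/(-37))*(-127) + 156 = (2*(-26)*(-1/37))*(-127) + 156 = (52/37)*(-127) + 156 = -6604/37 + 156 = -832/37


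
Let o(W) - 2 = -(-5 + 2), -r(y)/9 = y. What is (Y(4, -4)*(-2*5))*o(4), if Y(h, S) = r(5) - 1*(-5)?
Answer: 2000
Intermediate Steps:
r(y) = -9*y
Y(h, S) = -40 (Y(h, S) = -9*5 - 1*(-5) = -45 + 5 = -40)
o(W) = 5 (o(W) = 2 - (-5 + 2) = 2 - 1*(-3) = 2 + 3 = 5)
(Y(4, -4)*(-2*5))*o(4) = -(-80)*5*5 = -40*(-10)*5 = 400*5 = 2000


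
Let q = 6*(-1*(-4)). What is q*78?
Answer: 1872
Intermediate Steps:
q = 24 (q = 6*4 = 24)
q*78 = 24*78 = 1872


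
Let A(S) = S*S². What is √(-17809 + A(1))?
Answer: 4*I*√1113 ≈ 133.45*I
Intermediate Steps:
A(S) = S³
√(-17809 + A(1)) = √(-17809 + 1³) = √(-17809 + 1) = √(-17808) = 4*I*√1113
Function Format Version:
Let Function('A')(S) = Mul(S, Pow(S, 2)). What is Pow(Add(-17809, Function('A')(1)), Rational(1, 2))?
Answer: Mul(4, I, Pow(1113, Rational(1, 2))) ≈ Mul(133.45, I)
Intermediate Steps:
Function('A')(S) = Pow(S, 3)
Pow(Add(-17809, Function('A')(1)), Rational(1, 2)) = Pow(Add(-17809, Pow(1, 3)), Rational(1, 2)) = Pow(Add(-17809, 1), Rational(1, 2)) = Pow(-17808, Rational(1, 2)) = Mul(4, I, Pow(1113, Rational(1, 2)))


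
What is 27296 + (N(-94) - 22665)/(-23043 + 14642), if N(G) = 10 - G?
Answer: 229336257/8401 ≈ 27299.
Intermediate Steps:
27296 + (N(-94) - 22665)/(-23043 + 14642) = 27296 + ((10 - 1*(-94)) - 22665)/(-23043 + 14642) = 27296 + ((10 + 94) - 22665)/(-8401) = 27296 + (104 - 22665)*(-1/8401) = 27296 - 22561*(-1/8401) = 27296 + 22561/8401 = 229336257/8401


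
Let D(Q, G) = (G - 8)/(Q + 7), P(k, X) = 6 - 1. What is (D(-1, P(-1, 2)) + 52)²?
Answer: 10609/4 ≈ 2652.3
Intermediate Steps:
P(k, X) = 5
D(Q, G) = (-8 + G)/(7 + Q)
(D(-1, P(-1, 2)) + 52)² = ((-8 + 5)/(7 - 1) + 52)² = (-3/6 + 52)² = ((⅙)*(-3) + 52)² = (-½ + 52)² = (103/2)² = 10609/4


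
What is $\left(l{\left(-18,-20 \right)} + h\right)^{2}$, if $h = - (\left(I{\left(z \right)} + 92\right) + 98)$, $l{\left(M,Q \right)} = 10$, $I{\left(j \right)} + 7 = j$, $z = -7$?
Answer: $27556$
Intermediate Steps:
$I{\left(j \right)} = -7 + j$
$h = -176$ ($h = - (\left(\left(-7 - 7\right) + 92\right) + 98) = - (\left(-14 + 92\right) + 98) = - (78 + 98) = \left(-1\right) 176 = -176$)
$\left(l{\left(-18,-20 \right)} + h\right)^{2} = \left(10 - 176\right)^{2} = \left(-166\right)^{2} = 27556$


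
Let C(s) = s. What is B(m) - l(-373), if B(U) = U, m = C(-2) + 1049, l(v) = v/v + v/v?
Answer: 1045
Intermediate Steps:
l(v) = 2 (l(v) = 1 + 1 = 2)
m = 1047 (m = -2 + 1049 = 1047)
B(m) - l(-373) = 1047 - 1*2 = 1047 - 2 = 1045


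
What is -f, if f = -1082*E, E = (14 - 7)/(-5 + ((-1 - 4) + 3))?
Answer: -1082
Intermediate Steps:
E = -1 (E = 7/(-5 + (-5 + 3)) = 7/(-5 - 2) = 7/(-7) = 7*(-⅐) = -1)
f = 1082 (f = -1082*(-1) = 1082)
-f = -1*1082 = -1082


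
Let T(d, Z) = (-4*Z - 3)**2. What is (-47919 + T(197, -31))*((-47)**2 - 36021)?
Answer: 1125195736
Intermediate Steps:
T(d, Z) = (-3 - 4*Z)**2
(-47919 + T(197, -31))*((-47)**2 - 36021) = (-47919 + (3 + 4*(-31))**2)*((-47)**2 - 36021) = (-47919 + (3 - 124)**2)*(2209 - 36021) = (-47919 + (-121)**2)*(-33812) = (-47919 + 14641)*(-33812) = -33278*(-33812) = 1125195736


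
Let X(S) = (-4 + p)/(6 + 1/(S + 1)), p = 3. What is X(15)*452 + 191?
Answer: 11295/97 ≈ 116.44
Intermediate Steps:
X(S) = -1/(6 + 1/(1 + S)) (X(S) = (-4 + 3)/(6 + 1/(S + 1)) = -1/(6 + 1/(1 + S)))
X(15)*452 + 191 = ((-1 - 1*15)/(7 + 6*15))*452 + 191 = ((-1 - 15)/(7 + 90))*452 + 191 = (-16/97)*452 + 191 = ((1/97)*(-16))*452 + 191 = -16/97*452 + 191 = -7232/97 + 191 = 11295/97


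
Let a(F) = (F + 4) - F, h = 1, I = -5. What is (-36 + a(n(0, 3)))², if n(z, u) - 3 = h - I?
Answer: 1024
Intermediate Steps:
n(z, u) = 9 (n(z, u) = 3 + (1 - 1*(-5)) = 3 + (1 + 5) = 3 + 6 = 9)
a(F) = 4 (a(F) = (4 + F) - F = 4)
(-36 + a(n(0, 3)))² = (-36 + 4)² = (-32)² = 1024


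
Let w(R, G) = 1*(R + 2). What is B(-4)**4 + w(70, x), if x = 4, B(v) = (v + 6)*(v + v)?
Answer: 65608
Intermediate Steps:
B(v) = 2*v*(6 + v) (B(v) = (6 + v)*(2*v) = 2*v*(6 + v))
w(R, G) = 2 + R (w(R, G) = 1*(2 + R) = 2 + R)
B(-4)**4 + w(70, x) = (2*(-4)*(6 - 4))**4 + (2 + 70) = (2*(-4)*2)**4 + 72 = (-16)**4 + 72 = 65536 + 72 = 65608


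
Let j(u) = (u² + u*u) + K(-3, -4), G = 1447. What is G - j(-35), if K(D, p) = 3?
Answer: -1006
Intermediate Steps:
j(u) = 3 + 2*u² (j(u) = (u² + u*u) + 3 = (u² + u²) + 3 = 2*u² + 3 = 3 + 2*u²)
G - j(-35) = 1447 - (3 + 2*(-35)²) = 1447 - (3 + 2*1225) = 1447 - (3 + 2450) = 1447 - 1*2453 = 1447 - 2453 = -1006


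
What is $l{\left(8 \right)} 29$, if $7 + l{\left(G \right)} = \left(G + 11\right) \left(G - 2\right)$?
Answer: $3103$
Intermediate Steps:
$l{\left(G \right)} = -7 + \left(-2 + G\right) \left(11 + G\right)$ ($l{\left(G \right)} = -7 + \left(G + 11\right) \left(G - 2\right) = -7 + \left(11 + G\right) \left(-2 + G\right) = -7 + \left(-2 + G\right) \left(11 + G\right)$)
$l{\left(8 \right)} 29 = \left(-29 + 8^{2} + 9 \cdot 8\right) 29 = \left(-29 + 64 + 72\right) 29 = 107 \cdot 29 = 3103$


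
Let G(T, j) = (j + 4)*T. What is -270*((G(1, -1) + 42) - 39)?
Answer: -1620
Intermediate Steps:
G(T, j) = T*(4 + j) (G(T, j) = (4 + j)*T = T*(4 + j))
-270*((G(1, -1) + 42) - 39) = -270*((1*(4 - 1) + 42) - 39) = -270*((1*3 + 42) - 39) = -270*((3 + 42) - 39) = -270*(45 - 39) = -270*6 = -1620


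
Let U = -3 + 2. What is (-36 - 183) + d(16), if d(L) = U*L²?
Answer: -475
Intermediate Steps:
U = -1
d(L) = -L²
(-36 - 183) + d(16) = (-36 - 183) - 1*16² = -219 - 1*256 = -219 - 256 = -475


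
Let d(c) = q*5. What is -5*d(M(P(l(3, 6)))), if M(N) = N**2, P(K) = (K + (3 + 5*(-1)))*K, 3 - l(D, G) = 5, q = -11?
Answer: 275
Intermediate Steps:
l(D, G) = -2 (l(D, G) = 3 - 1*5 = 3 - 5 = -2)
P(K) = K*(-2 + K) (P(K) = (K + (3 - 5))*K = (K - 2)*K = (-2 + K)*K = K*(-2 + K))
d(c) = -55 (d(c) = -11*5 = -55)
-5*d(M(P(l(3, 6)))) = -5*(-55) = 275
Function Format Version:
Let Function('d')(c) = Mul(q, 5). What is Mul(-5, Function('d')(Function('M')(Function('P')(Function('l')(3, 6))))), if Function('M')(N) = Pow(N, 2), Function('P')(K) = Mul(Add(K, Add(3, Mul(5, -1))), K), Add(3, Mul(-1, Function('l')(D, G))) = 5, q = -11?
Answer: 275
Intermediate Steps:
Function('l')(D, G) = -2 (Function('l')(D, G) = Add(3, Mul(-1, 5)) = Add(3, -5) = -2)
Function('P')(K) = Mul(K, Add(-2, K)) (Function('P')(K) = Mul(Add(K, Add(3, -5)), K) = Mul(Add(K, -2), K) = Mul(Add(-2, K), K) = Mul(K, Add(-2, K)))
Function('d')(c) = -55 (Function('d')(c) = Mul(-11, 5) = -55)
Mul(-5, Function('d')(Function('M')(Function('P')(Function('l')(3, 6))))) = Mul(-5, -55) = 275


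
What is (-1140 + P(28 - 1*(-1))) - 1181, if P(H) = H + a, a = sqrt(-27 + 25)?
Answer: -2292 + I*sqrt(2) ≈ -2292.0 + 1.4142*I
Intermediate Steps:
a = I*sqrt(2) (a = sqrt(-2) = I*sqrt(2) ≈ 1.4142*I)
P(H) = H + I*sqrt(2)
(-1140 + P(28 - 1*(-1))) - 1181 = (-1140 + ((28 - 1*(-1)) + I*sqrt(2))) - 1181 = (-1140 + ((28 + 1) + I*sqrt(2))) - 1181 = (-1140 + (29 + I*sqrt(2))) - 1181 = (-1111 + I*sqrt(2)) - 1181 = -2292 + I*sqrt(2)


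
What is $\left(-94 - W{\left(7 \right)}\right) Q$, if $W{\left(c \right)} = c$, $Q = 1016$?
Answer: $-102616$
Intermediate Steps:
$\left(-94 - W{\left(7 \right)}\right) Q = \left(-94 - 7\right) 1016 = \left(-101\right) 1016 = -102616$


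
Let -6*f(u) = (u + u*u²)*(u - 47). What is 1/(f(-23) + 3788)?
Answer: -3/415286 ≈ -7.2239e-6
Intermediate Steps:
f(u) = -(-47 + u)*(u + u³)/6 (f(u) = -(u + u*u²)*(u - 47)/6 = -(u + u³)*(-47 + u)/6 = -(-47 + u)*(u + u³)/6)
1/(f(-23) + 3788) = 1/((⅙)*(-23)*(47 - 1*(-23) - 1*(-23)³ + 47*(-23)²) + 3788) = 1/((⅙)*(-23)*(47 + 23 - 1*(-12167) + 47*529) + 3788) = 1/((⅙)*(-23)*(47 + 23 + 12167 + 24863) + 3788) = 1/((⅙)*(-23)*37100 + 3788) = 1/(-426650/3 + 3788) = 1/(-415286/3) = -3/415286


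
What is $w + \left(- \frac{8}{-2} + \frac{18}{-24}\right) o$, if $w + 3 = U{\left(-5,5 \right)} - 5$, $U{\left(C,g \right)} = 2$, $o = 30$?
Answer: $\frac{183}{2} \approx 91.5$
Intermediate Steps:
$w = -6$ ($w = -3 + \left(2 - 5\right) = -3 - 3 = -6$)
$w + \left(- \frac{8}{-2} + \frac{18}{-24}\right) o = -6 + \left(- \frac{8}{-2} + \frac{18}{-24}\right) 30 = -6 + \left(\left(-8\right) \left(- \frac{1}{2}\right) + 18 \left(- \frac{1}{24}\right)\right) 30 = -6 + \left(4 - \frac{3}{4}\right) 30 = -6 + \frac{13}{4} \cdot 30 = -6 + \frac{195}{2} = \frac{183}{2}$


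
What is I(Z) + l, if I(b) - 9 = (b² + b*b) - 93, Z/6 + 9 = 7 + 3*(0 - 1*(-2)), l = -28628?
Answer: -27560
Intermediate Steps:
Z = 24 (Z = -54 + 6*(7 + 3*(0 - 1*(-2))) = -54 + 6*(7 + 3*(0 + 2)) = -54 + 6*(7 + 3*2) = -54 + 6*(7 + 6) = -54 + 6*13 = -54 + 78 = 24)
I(b) = -84 + 2*b² (I(b) = 9 + ((b² + b*b) - 93) = 9 + ((b² + b²) - 93) = 9 + (2*b² - 93) = 9 + (-93 + 2*b²) = -84 + 2*b²)
I(Z) + l = (-84 + 2*24²) - 28628 = (-84 + 2*576) - 28628 = (-84 + 1152) - 28628 = 1068 - 28628 = -27560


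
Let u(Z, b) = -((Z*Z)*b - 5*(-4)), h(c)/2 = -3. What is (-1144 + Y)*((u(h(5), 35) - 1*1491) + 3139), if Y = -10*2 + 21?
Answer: -420624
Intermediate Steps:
h(c) = -6 (h(c) = 2*(-3) = -6)
Y = 1 (Y = -20 + 21 = 1)
u(Z, b) = -20 - b*Z² (u(Z, b) = -(Z²*b + 20) = -(b*Z² + 20) = -(20 + b*Z²) = -20 - b*Z²)
(-1144 + Y)*((u(h(5), 35) - 1*1491) + 3139) = (-1144 + 1)*(((-20 - 1*35*(-6)²) - 1*1491) + 3139) = -1143*(((-20 - 1*35*36) - 1491) + 3139) = -1143*(((-20 - 1260) - 1491) + 3139) = -1143*((-1280 - 1491) + 3139) = -1143*(-2771 + 3139) = -1143*368 = -420624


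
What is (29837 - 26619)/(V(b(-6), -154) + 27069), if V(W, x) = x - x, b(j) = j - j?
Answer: 3218/27069 ≈ 0.11888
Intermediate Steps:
b(j) = 0
V(W, x) = 0
(29837 - 26619)/(V(b(-6), -154) + 27069) = (29837 - 26619)/(0 + 27069) = 3218/27069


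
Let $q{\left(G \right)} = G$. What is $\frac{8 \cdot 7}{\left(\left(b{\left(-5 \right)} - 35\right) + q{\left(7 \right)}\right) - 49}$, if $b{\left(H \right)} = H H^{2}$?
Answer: $- \frac{28}{101} \approx -0.27723$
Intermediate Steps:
$b{\left(H \right)} = H^{3}$
$\frac{8 \cdot 7}{\left(\left(b{\left(-5 \right)} - 35\right) + q{\left(7 \right)}\right) - 49} = \frac{8 \cdot 7}{\left(\left(\left(-5\right)^{3} - 35\right) + 7\right) - 49} = \frac{56}{\left(\left(-125 - 35\right) + 7\right) - 49} = \frac{56}{\left(-160 + 7\right) - 49} = \frac{56}{-153 - 49} = \frac{56}{-202} = 56 \left(- \frac{1}{202}\right) = - \frac{28}{101}$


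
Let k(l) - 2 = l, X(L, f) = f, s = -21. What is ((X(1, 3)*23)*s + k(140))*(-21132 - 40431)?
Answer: 80462841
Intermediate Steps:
k(l) = 2 + l
((X(1, 3)*23)*s + k(140))*(-21132 - 40431) = ((3*23)*(-21) + (2 + 140))*(-21132 - 40431) = (69*(-21) + 142)*(-61563) = (-1449 + 142)*(-61563) = -1307*(-61563) = 80462841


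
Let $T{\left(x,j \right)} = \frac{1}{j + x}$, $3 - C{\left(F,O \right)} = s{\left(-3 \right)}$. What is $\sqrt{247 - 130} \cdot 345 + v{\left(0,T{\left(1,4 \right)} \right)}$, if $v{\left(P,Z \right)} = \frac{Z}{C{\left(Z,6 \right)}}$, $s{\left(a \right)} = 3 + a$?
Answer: $\frac{1}{15} + 1035 \sqrt{13} \approx 3731.8$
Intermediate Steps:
$C{\left(F,O \right)} = 3$ ($C{\left(F,O \right)} = 3 - \left(3 - 3\right) = 3 - 0 = 3 + 0 = 3$)
$v{\left(P,Z \right)} = \frac{Z}{3}$
$\sqrt{247 - 130} \cdot 345 + v{\left(0,T{\left(1,4 \right)} \right)} = \sqrt{247 - 130} \cdot 345 + \frac{1}{3 \left(4 + 1\right)} = \sqrt{117} \cdot 345 + \frac{1}{3 \cdot 5} = 3 \sqrt{13} \cdot 345 + \frac{1}{3} \cdot \frac{1}{5} = 1035 \sqrt{13} + \frac{1}{15} = \frac{1}{15} + 1035 \sqrt{13}$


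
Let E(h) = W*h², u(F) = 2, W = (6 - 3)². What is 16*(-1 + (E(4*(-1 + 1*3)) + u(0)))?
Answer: 9232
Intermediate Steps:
W = 9 (W = 3² = 9)
E(h) = 9*h²
16*(-1 + (E(4*(-1 + 1*3)) + u(0))) = 16*(-1 + (9*(4*(-1 + 1*3))² + 2)) = 16*(-1 + (9*(4*(-1 + 3))² + 2)) = 16*(-1 + (9*(4*2)² + 2)) = 16*(-1 + (9*8² + 2)) = 16*(-1 + (9*64 + 2)) = 16*(-1 + (576 + 2)) = 16*(-1 + 578) = 16*577 = 9232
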